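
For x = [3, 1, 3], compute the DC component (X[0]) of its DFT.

X[0] = Σ(n=0 to 2) x[n] · ω_3^0 = Σ x[n]
= (3) + (1) + (3)

X[0] = 7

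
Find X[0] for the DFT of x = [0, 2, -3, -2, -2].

X[0] = Σ(n=0 to 4) x[n] · ω_5^0 = Σ x[n]
= (0) + (2) + (-3) + (-2) + (-2)

X[0] = -5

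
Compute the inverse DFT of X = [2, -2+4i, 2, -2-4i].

x[n] = (1/4) Σ(k=0 to 3) X[k] · e^(2πikn/4)

Computing each x[n]:
x[0] = 0
x[1] = -2
x[2] = 2
x[3] = 2

x = [0, -2, 2, 2]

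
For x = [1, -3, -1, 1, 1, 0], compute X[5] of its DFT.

X[5] = Σ(n=0 to 5) x[n] · ω_6^(5n) where ω_6 = e^(-2πi/6)
= (1)·ω_6^0 + (-3)·ω_6^5 + (-1)·ω_6^10 + (1)·ω_6^15 + (1)·ω_6^20 + (0)·ω_6^25

X[5] = -1.5000-4.3301i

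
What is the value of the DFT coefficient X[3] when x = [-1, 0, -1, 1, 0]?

X[3] = Σ(n=0 to 4) x[n] · ω_5^(3n) where ω_5 = e^(-2πi/5)
= (-1)·ω_5^0 + (0)·ω_5^3 + (-1)·ω_5^6 + (1)·ω_5^9 + (0)·ω_5^12

X[3] = -1.0000+1.9021i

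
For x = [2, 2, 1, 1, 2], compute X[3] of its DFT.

X[3] = Σ(n=0 to 4) x[n] · ω_5^(3n) where ω_5 = e^(-2πi/5)
= (2)·ω_5^0 + (2)·ω_5^3 + (1)·ω_5^6 + (1)·ω_5^9 + (2)·ω_5^12

X[3] = -0.6180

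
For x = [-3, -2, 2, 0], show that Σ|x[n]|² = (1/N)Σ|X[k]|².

Time domain:
Σ|x[n]|² = |-3|² + |-2|² + |2|² + |0|² = 17.0000

Frequency domain:
(1/4)Σ|X[k]|² = (1/4)(|-3|² + |-5+2i|² + |1|² + |-5-2i|²) = (1/4)·68.0000 = 17.0000

Both sides agree, confirming Parseval's theorem.

Σ|x[n]|² = (1/N)Σ|X[k]|² = 17.0000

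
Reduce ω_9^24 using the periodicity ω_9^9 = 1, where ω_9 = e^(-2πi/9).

Since ω_9^9 = 1, powers reduce modulo 9.
24 mod 9 = 6
So ω_9^24 = ω_9^6 = e^(-2πi·6/9)

ω_9^24 = ω_9^6 = -0.5000+0.8660i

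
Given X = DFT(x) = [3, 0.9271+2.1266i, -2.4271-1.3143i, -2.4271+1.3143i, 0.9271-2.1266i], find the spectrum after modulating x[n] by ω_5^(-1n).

Modulation property: DFT(ω_5^(-1n)·x[n]) = X[(k-1) mod 5], so circularly shift X by 1 positions.

X[k-1] = [0.9271-2.1266i, 3, 0.9271+2.1266i, -2.4271-1.3143i, -2.4271+1.3143i]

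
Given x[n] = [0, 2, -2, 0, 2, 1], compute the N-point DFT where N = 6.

X[k] = Σ(n=0 to 5) x[n] · ω_6^(nk)
where ω_6 = e^(-2πi/6)

Computing each X[k]:
X[0] = 3
X[1] = 1.5000+2.5981i
X[2] = -1.5000-4.3301i
X[3] = -3
X[4] = -1.5000+4.3301i
X[5] = 1.5000-2.5981i

X = [3, 1.5000+2.5981i, -1.5000-4.3301i, -3, -1.5000+4.3301i, 1.5000-2.5981i]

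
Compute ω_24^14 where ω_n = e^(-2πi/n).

ω_24^14 = e^(-2πi·14/24)
= cos(-2π·14/24) + i·sin(-2π·14/24)
= cos(-28π/24) + i·sin(-28π/24)

ω_24^14 = cos(-28π/24) + i·sin(-28π/24) = -0.8660+0.5000i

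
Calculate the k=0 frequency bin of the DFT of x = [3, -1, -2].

X[0] = Σ(n=0 to 2) x[n] · ω_3^0 = Σ x[n]
= (3) + (-1) + (-2)

X[0] = 0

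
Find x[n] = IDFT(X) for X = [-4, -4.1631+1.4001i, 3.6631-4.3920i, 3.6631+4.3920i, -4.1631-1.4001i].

x[n] = (1/5) Σ(k=0 to 4) X[k] · e^(2πikn/5)

Computing each x[n]:
x[0] = -1
x[1] = -2
x[2] = -1
x[3] = 3
x[4] = -3

x = [-1, -2, -1, 3, -3]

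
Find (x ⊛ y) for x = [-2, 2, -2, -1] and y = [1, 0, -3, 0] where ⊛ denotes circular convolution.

(x ⊛ y)[n] = Σ(m=0 to 3) x[m] · y[(n-m) mod 4]

Computing each output sample:
(x ⊛ y)[0] = 4
(x ⊛ y)[1] = 5
(x ⊛ y)[2] = 4
(x ⊛ y)[3] = -7

x ⊛ y = [4, 5, 4, -7]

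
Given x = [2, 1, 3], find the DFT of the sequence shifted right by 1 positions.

Time shift by 1: X_shifted[k] = ω_3^(1k) · X[k]
Shifted x = [3, 2, 1]

DFT(x[n-1]) = [6, 1.5000-0.8660i, 1.5000+0.8660i]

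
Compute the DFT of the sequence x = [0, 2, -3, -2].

X[k] = Σ(n=0 to 3) x[n] · ω_4^(nk)
where ω_4 = e^(-2πi/4)

Computing each X[k]:
X[0] = -3
X[1] = 3-4i
X[2] = -3
X[3] = 3+4i

X = [-3, 3-4i, -3, 3+4i]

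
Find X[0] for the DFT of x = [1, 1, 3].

X[0] = Σ(n=0 to 2) x[n] · ω_3^0 = Σ x[n]
= (1) + (1) + (3)

X[0] = 5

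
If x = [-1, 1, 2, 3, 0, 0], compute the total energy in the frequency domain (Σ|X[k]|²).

Parseval: Σ|x[n]|² = (1/N)Σ|X[k]|², so Σ|X[k]|² = N·Σ|x[n]|² = 6·15.0000

Σ|X[k]|² = N·Σ|x[n]|² = 6·15.0000 = 90.0000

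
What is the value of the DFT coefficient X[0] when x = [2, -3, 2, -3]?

X[0] = Σ(n=0 to 3) x[n] · ω_4^0 = Σ x[n]
= (2) + (-3) + (2) + (-3)

X[0] = -2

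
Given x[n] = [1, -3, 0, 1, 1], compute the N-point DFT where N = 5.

X[k] = Σ(n=0 to 4) x[n] · ω_5^(nk)
where ω_5 = e^(-2πi/5)

Computing each X[k]:
X[0] = 0
X[1] = -0.4271+4.3920i
X[2] = 2.9271+1.4001i
X[3] = 2.9271-1.4001i
X[4] = -0.4271-4.3920i

X = [0, -0.4271+4.3920i, 2.9271+1.4001i, 2.9271-1.4001i, -0.4271-4.3920i]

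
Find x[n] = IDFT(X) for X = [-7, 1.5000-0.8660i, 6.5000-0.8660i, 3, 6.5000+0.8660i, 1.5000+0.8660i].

x[n] = (1/6) Σ(k=0 to 5) X[k] · e^(2πikn/6)

Computing each x[n]:
x[0] = 2
x[1] = -2
x[2] = -2
x[3] = 0
x[4] = -2
x[5] = -3

x = [2, -2, -2, 0, -2, -3]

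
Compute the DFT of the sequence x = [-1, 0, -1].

X[k] = Σ(n=0 to 2) x[n] · ω_3^(nk)
where ω_3 = e^(-2πi/3)

Computing each X[k]:
X[0] = -2
X[1] = -0.5000-0.8660i
X[2] = -0.5000+0.8660i

X = [-2, -0.5000-0.8660i, -0.5000+0.8660i]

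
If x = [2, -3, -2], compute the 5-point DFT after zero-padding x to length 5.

Original 3-point DFT: [-3, 4.5000+0.8660i, 4.5000-0.8660i]
Zero-padded 5-point DFT provides frequency interpolation.

DFT_5([x, 0, ...]) = [-3, 2.6910+4.0287i, 3.8090-0.1388i, 3.8090+0.1388i, 2.6910-4.0287i]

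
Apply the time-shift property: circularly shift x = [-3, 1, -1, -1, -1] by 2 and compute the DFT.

Time shift by 2: X_shifted[k] = ω_5^(2k) · X[k]
Shifted x = [-1, -1, -3, 1, -1]

DFT(x[n-2]) = [-5, 2.3511i, -3.8042i, 3.8042i, -2.3511i]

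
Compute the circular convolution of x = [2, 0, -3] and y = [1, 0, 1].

(x ⊛ y)[n] = Σ(m=0 to 2) x[m] · y[(n-m) mod 3]

Computing each output sample:
(x ⊛ y)[0] = 2
(x ⊛ y)[1] = -3
(x ⊛ y)[2] = -1

x ⊛ y = [2, -3, -1]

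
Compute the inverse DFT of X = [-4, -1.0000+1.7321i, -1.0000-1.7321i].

x[n] = (1/3) Σ(k=0 to 2) X[k] · e^(2πikn/3)

Computing each x[n]:
x[0] = -2
x[1] = -2
x[2] = 0

x = [-2, -2, 0]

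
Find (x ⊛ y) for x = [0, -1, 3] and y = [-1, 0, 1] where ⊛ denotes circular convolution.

(x ⊛ y)[n] = Σ(m=0 to 2) x[m] · y[(n-m) mod 3]

Computing each output sample:
(x ⊛ y)[0] = -1
(x ⊛ y)[1] = 4
(x ⊛ y)[2] = -3

x ⊛ y = [-1, 4, -3]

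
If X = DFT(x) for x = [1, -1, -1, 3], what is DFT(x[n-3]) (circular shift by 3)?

Time shift by 3: X_shifted[k] = ω_4^(3k) · X[k]
Shifted x = [-1, -1, 3, 1]

DFT(x[n-3]) = [2, -4+2i, 2, -4-2i]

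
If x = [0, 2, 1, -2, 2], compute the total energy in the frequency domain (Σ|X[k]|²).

Parseval: Σ|x[n]|² = (1/N)Σ|X[k]|², so Σ|X[k]|² = N·Σ|x[n]|² = 5·13.0000

Σ|X[k]|² = N·Σ|x[n]|² = 5·13.0000 = 65.0000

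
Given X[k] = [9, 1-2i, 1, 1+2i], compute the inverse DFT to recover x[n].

x[n] = (1/4) Σ(k=0 to 3) X[k] · e^(2πikn/4)

Computing each x[n]:
x[0] = 3
x[1] = 3
x[2] = 2
x[3] = 1

x = [3, 3, 2, 1]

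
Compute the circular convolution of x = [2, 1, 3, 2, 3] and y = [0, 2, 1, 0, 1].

(x ⊛ y)[n] = Σ(m=0 to 4) x[m] · y[(n-m) mod 5]

Computing each output sample:
(x ⊛ y)[0] = 9
(x ⊛ y)[1] = 10
(x ⊛ y)[2] = 6
(x ⊛ y)[3] = 10
(x ⊛ y)[4] = 9

x ⊛ y = [9, 10, 6, 10, 9]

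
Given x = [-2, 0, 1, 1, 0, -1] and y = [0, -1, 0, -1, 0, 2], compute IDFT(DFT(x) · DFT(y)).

(x ⊛ y)[n] = Σ(m=0 to 5) x[m] · y[(n-m) mod 6]

Computing each output sample:
(x ⊛ y)[0] = 0
(x ⊛ y)[1] = 4
(x ⊛ y)[2] = 3
(x ⊛ y)[3] = 1
(x ⊛ y)[4] = -3
(x ⊛ y)[5] = -5

x ⊛ y = [0, 4, 3, 1, -3, -5]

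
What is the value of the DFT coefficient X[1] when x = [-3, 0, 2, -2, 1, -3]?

X[1] = Σ(n=0 to 5) x[n] · ω_6^(1n) where ω_6 = e^(-2πi/6)
= (-3)·ω_6^0 + (0)·ω_6^1 + (2)·ω_6^2 + (-2)·ω_6^3 + (1)·ω_6^4 + (-3)·ω_6^5

X[1] = -4.0000-3.4641i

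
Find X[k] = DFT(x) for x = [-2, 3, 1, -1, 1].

X[k] = Σ(n=0 to 4) x[n] · ω_5^(nk)
where ω_5 = e^(-2πi/5)

Computing each X[k]:
X[0] = 2
X[1] = -0.7639-3.0777i
X[2] = -5.2361+0.7265i
X[3] = -5.2361-0.7265i
X[4] = -0.7639+3.0777i

X = [2, -0.7639-3.0777i, -5.2361+0.7265i, -5.2361-0.7265i, -0.7639+3.0777i]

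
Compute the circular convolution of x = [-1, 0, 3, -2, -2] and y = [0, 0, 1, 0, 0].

(x ⊛ y)[n] = Σ(m=0 to 4) x[m] · y[(n-m) mod 5]

Computing each output sample:
(x ⊛ y)[0] = -2
(x ⊛ y)[1] = -2
(x ⊛ y)[2] = -1
(x ⊛ y)[3] = 0
(x ⊛ y)[4] = 3

x ⊛ y = [-2, -2, -1, 0, 3]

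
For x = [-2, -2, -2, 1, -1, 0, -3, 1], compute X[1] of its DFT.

X[1] = Σ(n=0 to 7) x[n] · ω_8^(1n) where ω_8 = e^(-2πi/8)
= (-2)·ω_8^0 + (-2)·ω_8^1 + (-2)·ω_8^2 + (1)·ω_8^3 + (-1)·ω_8^4 + (0)·ω_8^5 + (-3)·ω_8^6 + (1)·ω_8^7

X[1] = -2.4142+0.4142i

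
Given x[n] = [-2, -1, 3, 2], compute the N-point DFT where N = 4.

X[k] = Σ(n=0 to 3) x[n] · ω_4^(nk)
where ω_4 = e^(-2πi/4)

Computing each X[k]:
X[0] = 2
X[1] = -5+3i
X[2] = 0
X[3] = -5-3i

X = [2, -5+3i, 0, -5-3i]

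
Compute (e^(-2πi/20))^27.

Since ω_20^20 = 1, powers reduce modulo 20.
27 mod 20 = 7
So ω_20^27 = ω_20^7 = e^(-2πi·7/20)

ω_20^27 = ω_20^7 = -0.5878-0.8090i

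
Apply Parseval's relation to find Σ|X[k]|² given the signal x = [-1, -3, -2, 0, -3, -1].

Parseval: Σ|x[n]|² = (1/N)Σ|X[k]|², so Σ|X[k]|² = N·Σ|x[n]|² = 6·24.0000

Σ|X[k]|² = N·Σ|x[n]|² = 6·24.0000 = 144.0000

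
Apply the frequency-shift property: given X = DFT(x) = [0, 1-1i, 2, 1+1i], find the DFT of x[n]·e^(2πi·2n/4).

Modulation property: DFT(ω_4^(-2n)·x[n]) = X[(k-2) mod 4], so circularly shift X by 2 positions.

X[k-2] = [2, 1+1i, 0, 1-1i]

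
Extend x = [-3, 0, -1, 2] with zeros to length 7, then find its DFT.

Original 4-point DFT: [-2, -2+2i, -6, -2-2i]
Zero-padded 7-point DFT provides frequency interpolation.

DFT_7([x, 0, ...]) = [-2, -4.5794+0.1072i, -0.8521+1.1298i, -4.0685-2.7317i, -4.0685+2.7317i, -0.8521-1.1298i, -4.5794-0.1072i]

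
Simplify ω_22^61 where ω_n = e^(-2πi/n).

Since ω_22^22 = 1, powers reduce modulo 22.
61 mod 22 = 17
So ω_22^61 = ω_22^17 = e^(-2πi·17/22)

ω_22^61 = ω_22^17 = 0.1423+0.9898i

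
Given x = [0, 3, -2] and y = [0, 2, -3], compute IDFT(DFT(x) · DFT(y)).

(x ⊛ y)[n] = Σ(m=0 to 2) x[m] · y[(n-m) mod 3]

Computing each output sample:
(x ⊛ y)[0] = -13
(x ⊛ y)[1] = 6
(x ⊛ y)[2] = 6

x ⊛ y = [-13, 6, 6]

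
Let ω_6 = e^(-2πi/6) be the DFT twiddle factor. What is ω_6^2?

ω_6^2 = e^(-2πi·2/6)
= cos(-2π·2/6) + i·sin(-2π·2/6)
= cos(-4π/6) + i·sin(-4π/6)

ω_6^2 = cos(-4π/6) + i·sin(-4π/6) = -0.5000-0.8660i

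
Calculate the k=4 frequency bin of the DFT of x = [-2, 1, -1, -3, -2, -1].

X[4] = Σ(n=0 to 5) x[n] · ω_6^(4n) where ω_6 = e^(-2πi/6)
= (-2)·ω_6^0 + (1)·ω_6^4 + (-1)·ω_6^8 + (-3)·ω_6^12 + (-2)·ω_6^16 + (-1)·ω_6^20

X[4] = -3.5000+0.8660i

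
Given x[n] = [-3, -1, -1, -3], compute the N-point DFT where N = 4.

X[k] = Σ(n=0 to 3) x[n] · ω_4^(nk)
where ω_4 = e^(-2πi/4)

Computing each X[k]:
X[0] = -8
X[1] = -2-2i
X[2] = 0
X[3] = -2+2i

X = [-8, -2-2i, 0, -2+2i]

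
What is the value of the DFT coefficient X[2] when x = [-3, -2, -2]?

X[2] = Σ(n=0 to 2) x[n] · ω_3^(2n) where ω_3 = e^(-2πi/3)
= (-3)·ω_3^0 + (-2)·ω_3^2 + (-2)·ω_3^4

X[2] = -1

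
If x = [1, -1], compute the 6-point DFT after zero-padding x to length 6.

Original 2-point DFT: [0, 2]
Zero-padded 6-point DFT provides frequency interpolation.

DFT_6([x, 0, ...]) = [0, 0.5000+0.8660i, 1.5000+0.8660i, 2, 1.5000-0.8660i, 0.5000-0.8660i]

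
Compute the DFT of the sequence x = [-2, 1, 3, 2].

X[k] = Σ(n=0 to 3) x[n] · ω_4^(nk)
where ω_4 = e^(-2πi/4)

Computing each X[k]:
X[0] = 4
X[1] = -5+1i
X[2] = -2
X[3] = -5-1i

X = [4, -5+1i, -2, -5-1i]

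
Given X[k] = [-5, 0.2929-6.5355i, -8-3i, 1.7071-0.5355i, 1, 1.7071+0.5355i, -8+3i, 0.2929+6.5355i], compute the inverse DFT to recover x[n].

x[n] = (1/8) Σ(k=0 to 7) X[k] · e^(2πikn/8)

Computing each x[n]:
x[0] = -2
x[1] = 1
x[2] = 3
x[3] = 0
x[4] = -3
x[5] = -1
x[6] = 0
x[7] = -3

x = [-2, 1, 3, 0, -3, -1, 0, -3]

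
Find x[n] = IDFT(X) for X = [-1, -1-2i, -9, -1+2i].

x[n] = (1/4) Σ(k=0 to 3) X[k] · e^(2πikn/4)

Computing each x[n]:
x[0] = -3
x[1] = 3
x[2] = -2
x[3] = 1

x = [-3, 3, -2, 1]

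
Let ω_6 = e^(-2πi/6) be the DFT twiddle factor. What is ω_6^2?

ω_6^2 = e^(-2πi·2/6)
= cos(-2π·2/6) + i·sin(-2π·2/6)
= cos(-4π/6) + i·sin(-4π/6)

ω_6^2 = cos(-4π/6) + i·sin(-4π/6) = -0.5000-0.8660i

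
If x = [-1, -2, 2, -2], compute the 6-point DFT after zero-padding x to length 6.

Original 4-point DFT: [-3, -3, 5, -3]
Zero-padded 6-point DFT provides frequency interpolation.

DFT_6([x, 0, ...]) = [-3, -1, -3.0000+3.4641i, 5, -3.0000-3.4641i, -1]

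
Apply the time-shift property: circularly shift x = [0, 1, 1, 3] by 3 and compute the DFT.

Time shift by 3: X_shifted[k] = ω_4^(3k) · X[k]
Shifted x = [1, 1, 3, 0]

DFT(x[n-3]) = [5, -2-1i, 3, -2+1i]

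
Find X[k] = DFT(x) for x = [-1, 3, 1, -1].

X[k] = Σ(n=0 to 3) x[n] · ω_4^(nk)
where ω_4 = e^(-2πi/4)

Computing each X[k]:
X[0] = 2
X[1] = -2-4i
X[2] = -2
X[3] = -2+4i

X = [2, -2-4i, -2, -2+4i]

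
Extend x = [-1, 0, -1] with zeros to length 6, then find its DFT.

Original 3-point DFT: [-2, -0.5000-0.8660i, -0.5000+0.8660i]
Zero-padded 6-point DFT provides frequency interpolation.

DFT_6([x, 0, ...]) = [-2, -0.5000+0.8660i, -0.5000-0.8660i, -2, -0.5000+0.8660i, -0.5000-0.8660i]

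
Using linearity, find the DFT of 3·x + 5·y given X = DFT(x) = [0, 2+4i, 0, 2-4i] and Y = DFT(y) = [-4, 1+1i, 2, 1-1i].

By linearity: DFT(3x + 5y) = 3·DFT(x) + 5·DFT(y)
= 3·[0, 2+4i, 0, 2-4i] + 5·[-4, 1+1i, 2, 1-1i]

Computing element-wise:
Z[0] = 3·(0) + 5·(-4) = -20
Z[1] = 3·(2+4i) + 5·(1+1i) = 11+17i
Z[2] = 3·(0) + 5·(2) = 10
Z[3] = 3·(2-4i) + 5·(1-1i) = 11-17i

DFT(3x + 5y) = 3·X + 5·Y = [-20, 11+17i, 10, 11-17i]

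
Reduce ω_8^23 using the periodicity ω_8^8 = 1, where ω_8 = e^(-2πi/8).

Since ω_8^8 = 1, powers reduce modulo 8.
23 mod 8 = 7
So ω_8^23 = ω_8^7 = e^(-2πi·7/8)

ω_8^23 = ω_8^7 = 0.7071+0.7071i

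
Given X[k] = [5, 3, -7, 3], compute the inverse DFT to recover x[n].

x[n] = (1/4) Σ(k=0 to 3) X[k] · e^(2πikn/4)

Computing each x[n]:
x[0] = 1
x[1] = 3
x[2] = -2
x[3] = 3

x = [1, 3, -2, 3]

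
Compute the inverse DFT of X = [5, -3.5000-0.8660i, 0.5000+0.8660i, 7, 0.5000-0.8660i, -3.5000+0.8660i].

x[n] = (1/6) Σ(k=0 to 5) X[k] · e^(2πikn/6)

Computing each x[n]:
x[0] = 1
x[1] = -1
x[2] = 3
x[3] = 1
x[4] = 2
x[5] = -1

x = [1, -1, 3, 1, 2, -1]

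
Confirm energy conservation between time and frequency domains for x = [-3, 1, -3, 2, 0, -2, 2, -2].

Time domain:
Σ|x[n]|² = |-3|² + |1|² + |-3|² + |2|² + |0|² + |-2|² + |2|² + |-2|² = 35.0000

Frequency domain:
(1/8)Σ|X[k]|² = (1/8)(|-5|² + |-3.7071+0.0503i|² + |-2+1i|² + |-2.2929-9.9497i|² + |-3|² + |-2.2929+9.9497i|² + |-2-1i|² + |-3.7071-0.0503i|²) = (1/8)·280.0000 = 35.0000

Both sides agree, confirming Parseval's theorem.

Σ|x[n]|² = (1/N)Σ|X[k]|² = 35.0000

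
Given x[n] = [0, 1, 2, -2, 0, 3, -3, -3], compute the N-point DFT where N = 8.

X[k] = Σ(n=0 to 7) x[n] · ω_8^(nk)
where ω_8 = e^(-2πi/8)

Computing each X[k]:
X[0] = -2
X[1] = -2.1213-4.2929i
X[2] = 1-9i
X[3] = 2.1213+5.7071i
X[4] = 0
X[5] = 2.1213-5.7071i
X[6] = 1+9i
X[7] = -2.1213+4.2929i

X = [-2, -2.1213-4.2929i, 1-9i, 2.1213+5.7071i, 0, 2.1213-5.7071i, 1+9i, -2.1213+4.2929i]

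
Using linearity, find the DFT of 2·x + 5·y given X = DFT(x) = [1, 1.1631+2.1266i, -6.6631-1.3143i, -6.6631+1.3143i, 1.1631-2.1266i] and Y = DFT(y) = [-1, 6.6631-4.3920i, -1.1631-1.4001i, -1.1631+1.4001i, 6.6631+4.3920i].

By linearity: DFT(2x + 5y) = 2·DFT(x) + 5·DFT(y)
= 2·[1, 1.1631+2.1266i, -6.6631-1.3143i, -6.6631+1.3143i, 1.1631-2.1266i] + 5·[-1, 6.6631-4.3920i, -1.1631-1.4001i, -1.1631+1.4001i, 6.6631+4.3920i]

Computing element-wise:
Z[0] = 2·(1) + 5·(-1) = -3
Z[1] = 2·(1.1631+2.1266i) + 5·(6.6631-4.3920i) = 35.6417-17.7068i
Z[2] = 2·(-6.6631-1.3143i) + 5·(-1.1631-1.4001i) = -19.1417-9.6291i
Z[3] = 2·(-6.6631+1.3143i) + 5·(-1.1631+1.4001i) = -19.1417+9.6291i
Z[4] = 2·(1.1631-2.1266i) + 5·(6.6631+4.3920i) = 35.6417+17.7068i

DFT(2x + 5y) = 2·X + 5·Y = [-3, 35.6417-17.7068i, -19.1417-9.6291i, -19.1417+9.6291i, 35.6417+17.7068i]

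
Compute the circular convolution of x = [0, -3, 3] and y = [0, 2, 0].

(x ⊛ y)[n] = Σ(m=0 to 2) x[m] · y[(n-m) mod 3]

Computing each output sample:
(x ⊛ y)[0] = 6
(x ⊛ y)[1] = 0
(x ⊛ y)[2] = -6

x ⊛ y = [6, 0, -6]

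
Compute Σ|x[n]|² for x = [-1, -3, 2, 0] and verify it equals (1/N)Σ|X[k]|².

Time domain:
Σ|x[n]|² = |-1|² + |-3|² + |2|² + |0|² = 14.0000

Frequency domain:
(1/4)Σ|X[k]|² = (1/4)(|-2|² + |-3+3i|² + |4|² + |-3-3i|²) = (1/4)·56.0000 = 14.0000

Both sides agree, confirming Parseval's theorem.

Σ|x[n]|² = (1/N)Σ|X[k]|² = 14.0000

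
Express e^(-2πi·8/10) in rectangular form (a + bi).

ω_10^8 = e^(-2πi·8/10)
= cos(-2π·8/10) + i·sin(-2π·8/10)
= cos(-16π/10) + i·sin(-16π/10)

ω_10^8 = cos(-16π/10) + i·sin(-16π/10) = 0.3090+0.9511i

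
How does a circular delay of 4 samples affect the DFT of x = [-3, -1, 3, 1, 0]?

Time shift by 4: X_shifted[k] = ω_5^(4k) · X[k]
Shifted x = [-1, 3, 1, 0, -3]

DFT(x[n-4]) = [0, -1.8090-6.2941i, -0.6910-2.5757i, -0.6910+2.5757i, -1.8090+6.2941i]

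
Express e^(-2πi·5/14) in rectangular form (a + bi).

ω_14^5 = e^(-2πi·5/14)
= cos(-2π·5/14) + i·sin(-2π·5/14)
= cos(-10π/14) + i·sin(-10π/14)

ω_14^5 = cos(-10π/14) + i·sin(-10π/14) = -0.6235-0.7818i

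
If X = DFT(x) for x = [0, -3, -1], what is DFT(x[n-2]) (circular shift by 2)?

Time shift by 2: X_shifted[k] = ω_3^(2k) · X[k]
Shifted x = [-3, -1, 0]

DFT(x[n-2]) = [-4, -2.5000+0.8660i, -2.5000-0.8660i]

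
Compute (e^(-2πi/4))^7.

Since ω_4^4 = 1, powers reduce modulo 4.
7 mod 4 = 3
So ω_4^7 = ω_4^3 = e^(-2πi·3/4)

ω_4^7 = ω_4^3 = 1i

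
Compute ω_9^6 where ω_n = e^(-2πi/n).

ω_9^6 = e^(-2πi·6/9)
= cos(-2π·6/9) + i·sin(-2π·6/9)
= cos(-12π/9) + i·sin(-12π/9)

ω_9^6 = cos(-12π/9) + i·sin(-12π/9) = -0.5000+0.8660i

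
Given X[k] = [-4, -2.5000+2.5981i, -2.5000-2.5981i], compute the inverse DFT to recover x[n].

x[n] = (1/3) Σ(k=0 to 2) X[k] · e^(2πikn/3)

Computing each x[n]:
x[0] = -3
x[1] = -2
x[2] = 1

x = [-3, -2, 1]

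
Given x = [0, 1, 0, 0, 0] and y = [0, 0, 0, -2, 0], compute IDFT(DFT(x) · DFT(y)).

(x ⊛ y)[n] = Σ(m=0 to 4) x[m] · y[(n-m) mod 5]

Computing each output sample:
(x ⊛ y)[0] = 0
(x ⊛ y)[1] = 0
(x ⊛ y)[2] = 0
(x ⊛ y)[3] = 0
(x ⊛ y)[4] = -2

x ⊛ y = [0, 0, 0, 0, -2]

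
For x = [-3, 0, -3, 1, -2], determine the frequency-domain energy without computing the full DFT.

Parseval: Σ|x[n]|² = (1/N)Σ|X[k]|², so Σ|X[k]|² = N·Σ|x[n]|² = 5·23.0000

Σ|X[k]|² = N·Σ|x[n]|² = 5·23.0000 = 115.0000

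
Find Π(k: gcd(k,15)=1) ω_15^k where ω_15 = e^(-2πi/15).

The primitive 15th roots of unity are ω_15^k for k coprime to 15: k ∈ {1, 2, 4, 7, 8, 11, 13, 14}
Their product equals the constant term of the cyclotomic polynomial Φ_15(x) up to sign.
For n ≥ 3, the product of all primitive nth roots of unity is 1. (For n=1 it is 1; for n=2 it is -1.)

1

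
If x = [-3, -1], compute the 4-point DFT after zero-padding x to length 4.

Original 2-point DFT: [-4, -2]
Zero-padded 4-point DFT provides frequency interpolation.

DFT_4([x, 0, ...]) = [-4, -3+1i, -2, -3-1i]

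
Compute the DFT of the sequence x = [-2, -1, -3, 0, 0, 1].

X[k] = Σ(n=0 to 5) x[n] · ω_6^(nk)
where ω_6 = e^(-2πi/6)

Computing each X[k]:
X[0] = -5
X[1] = -0.5000+4.3301i
X[2] = -0.5000-0.8660i
X[3] = -5
X[4] = -0.5000+0.8660i
X[5] = -0.5000-4.3301i

X = [-5, -0.5000+4.3301i, -0.5000-0.8660i, -5, -0.5000+0.8660i, -0.5000-4.3301i]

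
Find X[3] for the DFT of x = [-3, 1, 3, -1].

X[3] = Σ(n=0 to 3) x[n] · ω_4^(3n) where ω_4 = e^(-2πi/4)
= (-3)·ω_4^0 + (1)·ω_4^3 + (3)·ω_4^6 + (-1)·ω_4^9

X[3] = -6+2i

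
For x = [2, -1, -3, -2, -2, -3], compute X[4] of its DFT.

X[4] = Σ(n=0 to 5) x[n] · ω_6^(4n) where ω_6 = e^(-2πi/6)
= (2)·ω_6^0 + (-1)·ω_6^4 + (-3)·ω_6^8 + (-2)·ω_6^12 + (-2)·ω_6^16 + (-3)·ω_6^20

X[4] = 4.5000+2.5981i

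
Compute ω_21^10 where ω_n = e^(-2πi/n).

ω_21^10 = e^(-2πi·10/21)
= cos(-2π·10/21) + i·sin(-2π·10/21)
= cos(-20π/21) + i·sin(-20π/21)

ω_21^10 = cos(-20π/21) + i·sin(-20π/21) = -0.9888-0.1490i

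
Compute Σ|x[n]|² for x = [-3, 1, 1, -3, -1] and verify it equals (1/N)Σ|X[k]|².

Time domain:
Σ|x[n]|² = |-3|² + |1|² + |1|² + |-3|² + |-1|² = 21.0000

Frequency domain:
(1/5)Σ|X[k]|² = (1/5)(|-5|² + |-1.3820-4.2533i|² + |-3.6180+2.6287i|² + |-3.6180-2.6287i|² + |-1.3820+4.2533i|²) = (1/5)·105.0000 = 21.0000

Both sides agree, confirming Parseval's theorem.

Σ|x[n]|² = (1/N)Σ|X[k]|² = 21.0000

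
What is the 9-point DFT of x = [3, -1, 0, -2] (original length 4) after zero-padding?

Original 4-point DFT: [0, 3-1i, 6, 3+1i]
Zero-padded 9-point DFT provides frequency interpolation.

DFT_9([x, 0, ...]) = [0, 3.2340+2.3748i, 3.8264-0.7472i, 1.5000+0.8660i, 4.9397+2.0741i, 4.9397-2.0741i, 1.5000-0.8660i, 3.8264+0.7472i, 3.2340-2.3748i]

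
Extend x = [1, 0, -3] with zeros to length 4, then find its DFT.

Original 3-point DFT: [-2, 2.5000-2.5981i, 2.5000+2.5981i]
Zero-padded 4-point DFT provides frequency interpolation.

DFT_4([x, 0, ...]) = [-2, 4, -2, 4]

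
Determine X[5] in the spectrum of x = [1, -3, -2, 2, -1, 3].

X[5] = Σ(n=0 to 5) x[n] · ω_6^(5n) where ω_6 = e^(-2πi/6)
= (1)·ω_6^0 + (-3)·ω_6^5 + (-2)·ω_6^10 + (2)·ω_6^15 + (-1)·ω_6^20 + (3)·ω_6^25

X[5] = 0.5000-6.0622i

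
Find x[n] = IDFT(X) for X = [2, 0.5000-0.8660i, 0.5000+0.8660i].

x[n] = (1/3) Σ(k=0 to 2) X[k] · e^(2πikn/3)

Computing each x[n]:
x[0] = 1
x[1] = 1
x[2] = 0

x = [1, 1, 0]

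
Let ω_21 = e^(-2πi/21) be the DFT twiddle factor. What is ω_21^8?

ω_21^8 = e^(-2πi·8/21)
= cos(-2π·8/21) + i·sin(-2π·8/21)
= cos(-16π/21) + i·sin(-16π/21)

ω_21^8 = cos(-16π/21) + i·sin(-16π/21) = -0.7331-0.6802i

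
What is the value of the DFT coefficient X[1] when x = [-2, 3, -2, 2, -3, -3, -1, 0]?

X[1] = Σ(n=0 to 7) x[n] · ω_8^(1n) where ω_8 = e^(-2πi/8)
= (-2)·ω_8^0 + (3)·ω_8^1 + (-2)·ω_8^2 + (2)·ω_8^3 + (-3)·ω_8^4 + (-3)·ω_8^5 + (-1)·ω_8^6 + (0)·ω_8^7

X[1] = 3.8284-4.6569i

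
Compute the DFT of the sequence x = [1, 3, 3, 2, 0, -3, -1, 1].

X[k] = Σ(n=0 to 7) x[n] · ω_8^(nk)
where ω_8 = e^(-2πi/8)

Computing each X[k]:
X[0] = 6
X[1] = 4.5355-8.9497i
X[2] = -1+3i
X[3] = -2.5355-0.9497i
X[4] = 0
X[5] = -2.5355+0.9497i
X[6] = -1-3i
X[7] = 4.5355+8.9497i

X = [6, 4.5355-8.9497i, -1+3i, -2.5355-0.9497i, 0, -2.5355+0.9497i, -1-3i, 4.5355+8.9497i]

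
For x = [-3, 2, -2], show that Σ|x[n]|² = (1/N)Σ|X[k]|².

Time domain:
Σ|x[n]|² = |-3|² + |2|² + |-2|² = 17.0000

Frequency domain:
(1/3)Σ|X[k]|² = (1/3)(|-3|² + |-3.0000-3.4641i|² + |-3.0000+3.4641i|²) = (1/3)·51.0000 = 17.0000

Both sides agree, confirming Parseval's theorem.

Σ|x[n]|² = (1/N)Σ|X[k]|² = 17.0000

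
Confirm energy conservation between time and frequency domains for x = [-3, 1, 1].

Time domain:
Σ|x[n]|² = |-3|² + |1|² + |1|² = 11.0000

Frequency domain:
(1/3)Σ|X[k]|² = (1/3)(|-1|² + |-4|² + |-4|²) = (1/3)·33.0000 = 11.0000

Both sides agree, confirming Parseval's theorem.

Σ|x[n]|² = (1/N)Σ|X[k]|² = 11.0000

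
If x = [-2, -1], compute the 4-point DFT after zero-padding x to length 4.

Original 2-point DFT: [-3, -1]
Zero-padded 4-point DFT provides frequency interpolation.

DFT_4([x, 0, ...]) = [-3, -2+1i, -1, -2-1i]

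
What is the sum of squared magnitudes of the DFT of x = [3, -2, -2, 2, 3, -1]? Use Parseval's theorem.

Parseval: Σ|x[n]|² = (1/N)Σ|X[k]|², so Σ|X[k]|² = N·Σ|x[n]|² = 6·31.0000

Σ|X[k]|² = N·Σ|x[n]|² = 6·31.0000 = 186.0000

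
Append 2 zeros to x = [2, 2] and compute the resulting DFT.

Original 2-point DFT: [4, 0]
Zero-padded 4-point DFT provides frequency interpolation.

DFT_4([x, 0, ...]) = [4, 2-2i, 0, 2+2i]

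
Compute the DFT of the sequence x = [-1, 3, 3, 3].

X[k] = Σ(n=0 to 3) x[n] · ω_4^(nk)
where ω_4 = e^(-2πi/4)

Computing each X[k]:
X[0] = 8
X[1] = -4
X[2] = -4
X[3] = -4

X = [8, -4, -4, -4]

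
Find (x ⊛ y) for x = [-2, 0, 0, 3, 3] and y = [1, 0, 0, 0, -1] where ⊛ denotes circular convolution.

(x ⊛ y)[n] = Σ(m=0 to 4) x[m] · y[(n-m) mod 5]

Computing each output sample:
(x ⊛ y)[0] = -2
(x ⊛ y)[1] = 0
(x ⊛ y)[2] = -3
(x ⊛ y)[3] = 0
(x ⊛ y)[4] = 5

x ⊛ y = [-2, 0, -3, 0, 5]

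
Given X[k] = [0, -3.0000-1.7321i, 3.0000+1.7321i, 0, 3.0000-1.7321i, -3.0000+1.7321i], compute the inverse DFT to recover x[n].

x[n] = (1/6) Σ(k=0 to 5) X[k] · e^(2πikn/6)

Computing each x[n]:
x[0] = 0
x[1] = -1
x[2] = 1
x[3] = 2
x[4] = -1
x[5] = -1

x = [0, -1, 1, 2, -1, -1]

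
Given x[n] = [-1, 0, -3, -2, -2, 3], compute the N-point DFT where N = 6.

X[k] = Σ(n=0 to 5) x[n] · ω_6^(nk)
where ω_6 = e^(-2πi/6)

Computing each X[k]:
X[0] = -5
X[1] = 5.0000+3.4641i
X[2] = -2.0000+1.7321i
X[3] = -7
X[4] = -2.0000-1.7321i
X[5] = 5.0000-3.4641i

X = [-5, 5.0000+3.4641i, -2.0000+1.7321i, -7, -2.0000-1.7321i, 5.0000-3.4641i]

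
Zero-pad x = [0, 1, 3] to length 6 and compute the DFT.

Original 3-point DFT: [4, -2.0000+1.7321i, -2.0000-1.7321i]
Zero-padded 6-point DFT provides frequency interpolation.

DFT_6([x, 0, ...]) = [4, -1.0000-3.4641i, -2.0000+1.7321i, 2, -2.0000-1.7321i, -1.0000+3.4641i]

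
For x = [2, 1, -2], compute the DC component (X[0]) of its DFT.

X[0] = Σ(n=0 to 2) x[n] · ω_3^0 = Σ x[n]
= (2) + (1) + (-2)

X[0] = 1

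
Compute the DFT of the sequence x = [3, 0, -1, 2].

X[k] = Σ(n=0 to 3) x[n] · ω_4^(nk)
where ω_4 = e^(-2πi/4)

Computing each X[k]:
X[0] = 4
X[1] = 4+2i
X[2] = 0
X[3] = 4-2i

X = [4, 4+2i, 0, 4-2i]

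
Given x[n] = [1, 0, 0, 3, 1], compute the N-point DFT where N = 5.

X[k] = Σ(n=0 to 4) x[n] · ω_5^(nk)
where ω_5 = e^(-2πi/5)

Computing each X[k]:
X[0] = 5
X[1] = -1.1180+2.7144i
X[2] = 1.1180-2.2654i
X[3] = 1.1180+2.2654i
X[4] = -1.1180-2.7144i

X = [5, -1.1180+2.7144i, 1.1180-2.2654i, 1.1180+2.2654i, -1.1180-2.7144i]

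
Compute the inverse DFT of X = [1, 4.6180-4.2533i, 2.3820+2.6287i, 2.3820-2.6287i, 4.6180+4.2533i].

x[n] = (1/5) Σ(k=0 to 4) X[k] · e^(2πikn/5)

Computing each x[n]:
x[0] = 3
x[1] = 1
x[2] = 1
x[3] = -3
x[4] = -1

x = [3, 1, 1, -3, -1]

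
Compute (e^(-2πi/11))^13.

Since ω_11^11 = 1, powers reduce modulo 11.
13 mod 11 = 2
So ω_11^13 = ω_11^2 = e^(-2πi·2/11)

ω_11^13 = ω_11^2 = 0.4154-0.9096i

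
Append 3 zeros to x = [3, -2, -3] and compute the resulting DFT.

Original 3-point DFT: [-2, 5.5000-0.8660i, 5.5000+0.8660i]
Zero-padded 6-point DFT provides frequency interpolation.

DFT_6([x, 0, ...]) = [-2, 3.5000+4.3301i, 5.5000-0.8660i, 2, 5.5000+0.8660i, 3.5000-4.3301i]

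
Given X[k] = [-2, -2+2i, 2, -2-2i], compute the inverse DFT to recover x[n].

x[n] = (1/4) Σ(k=0 to 3) X[k] · e^(2πikn/4)

Computing each x[n]:
x[0] = -1
x[1] = -2
x[2] = 1
x[3] = 0

x = [-1, -2, 1, 0]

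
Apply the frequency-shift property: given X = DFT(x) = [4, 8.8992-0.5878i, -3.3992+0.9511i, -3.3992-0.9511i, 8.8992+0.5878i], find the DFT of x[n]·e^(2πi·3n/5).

Modulation property: DFT(ω_5^(-3n)·x[n]) = X[(k-3) mod 5], so circularly shift X by 3 positions.

X[k-3] = [-3.3992+0.9511i, -3.3992-0.9511i, 8.8992+0.5878i, 4, 8.8992-0.5878i]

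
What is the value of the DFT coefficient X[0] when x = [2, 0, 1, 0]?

X[0] = Σ(n=0 to 3) x[n] · ω_4^0 = Σ x[n]
= (2) + (0) + (1) + (0)

X[0] = 3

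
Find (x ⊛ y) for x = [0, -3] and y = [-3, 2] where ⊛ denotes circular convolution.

(x ⊛ y)[n] = Σ(m=0 to 1) x[m] · y[(n-m) mod 2]

Computing each output sample:
(x ⊛ y)[0] = -6
(x ⊛ y)[1] = 9

x ⊛ y = [-6, 9]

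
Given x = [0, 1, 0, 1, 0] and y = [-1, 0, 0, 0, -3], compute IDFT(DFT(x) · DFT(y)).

(x ⊛ y)[n] = Σ(m=0 to 4) x[m] · y[(n-m) mod 5]

Computing each output sample:
(x ⊛ y)[0] = -3
(x ⊛ y)[1] = -1
(x ⊛ y)[2] = -3
(x ⊛ y)[3] = -1
(x ⊛ y)[4] = 0

x ⊛ y = [-3, -1, -3, -1, 0]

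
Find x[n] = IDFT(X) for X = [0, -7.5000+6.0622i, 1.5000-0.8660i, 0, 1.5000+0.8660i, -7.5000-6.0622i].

x[n] = (1/6) Σ(k=0 to 5) X[k] · e^(2πikn/6)

Computing each x[n]:
x[0] = -2
x[1] = -3
x[2] = -1
x[3] = 3
x[4] = 3
x[5] = 0

x = [-2, -3, -1, 3, 3, 0]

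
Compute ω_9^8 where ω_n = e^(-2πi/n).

ω_9^8 = e^(-2πi·8/9)
= cos(-2π·8/9) + i·sin(-2π·8/9)
= cos(-16π/9) + i·sin(-16π/9)

ω_9^8 = cos(-16π/9) + i·sin(-16π/9) = 0.7660+0.6428i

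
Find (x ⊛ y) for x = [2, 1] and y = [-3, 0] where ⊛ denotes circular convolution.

(x ⊛ y)[n] = Σ(m=0 to 1) x[m] · y[(n-m) mod 2]

Computing each output sample:
(x ⊛ y)[0] = -6
(x ⊛ y)[1] = -3

x ⊛ y = [-6, -3]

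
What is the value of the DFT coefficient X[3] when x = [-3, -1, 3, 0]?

X[3] = Σ(n=0 to 3) x[n] · ω_4^(3n) where ω_4 = e^(-2πi/4)
= (-3)·ω_4^0 + (-1)·ω_4^3 + (3)·ω_4^6 + (0)·ω_4^9

X[3] = -6-1i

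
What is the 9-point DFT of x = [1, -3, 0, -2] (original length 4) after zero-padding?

Original 4-point DFT: [-4, 1+1i, 6, 1-1i]
Zero-padded 9-point DFT provides frequency interpolation.

DFT_9([x, 0, ...]) = [-4, -0.2981+3.6604i, 1.4791+1.2224i, 0.5000+2.5981i, 4.8191+2.7581i, 4.8191-2.7581i, 0.5000-2.5981i, 1.4791-1.2224i, -0.2981-3.6604i]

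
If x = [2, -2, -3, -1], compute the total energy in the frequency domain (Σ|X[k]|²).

Parseval: Σ|x[n]|² = (1/N)Σ|X[k]|², so Σ|X[k]|² = N·Σ|x[n]|² = 4·18.0000

Σ|X[k]|² = N·Σ|x[n]|² = 4·18.0000 = 72.0000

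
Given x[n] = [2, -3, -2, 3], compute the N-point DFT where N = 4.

X[k] = Σ(n=0 to 3) x[n] · ω_4^(nk)
where ω_4 = e^(-2πi/4)

Computing each X[k]:
X[0] = 0
X[1] = 4+6i
X[2] = 0
X[3] = 4-6i

X = [0, 4+6i, 0, 4-6i]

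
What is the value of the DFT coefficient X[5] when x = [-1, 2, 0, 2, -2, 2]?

X[5] = Σ(n=0 to 5) x[n] · ω_6^(5n) where ω_6 = e^(-2πi/6)
= (-1)·ω_6^0 + (2)·ω_6^5 + (0)·ω_6^10 + (2)·ω_6^15 + (-2)·ω_6^20 + (2)·ω_6^25

X[5] = 1.7321i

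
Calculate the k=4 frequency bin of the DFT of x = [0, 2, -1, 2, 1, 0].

X[4] = Σ(n=0 to 5) x[n] · ω_6^(4n) where ω_6 = e^(-2πi/6)
= (0)·ω_6^0 + (2)·ω_6^4 + (-1)·ω_6^8 + (2)·ω_6^12 + (1)·ω_6^16 + (0)·ω_6^20

X[4] = 1.0000+3.4641i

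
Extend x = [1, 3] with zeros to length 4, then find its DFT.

Original 2-point DFT: [4, -2]
Zero-padded 4-point DFT provides frequency interpolation.

DFT_4([x, 0, ...]) = [4, 1-3i, -2, 1+3i]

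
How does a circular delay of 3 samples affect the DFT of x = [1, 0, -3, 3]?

Time shift by 3: X_shifted[k] = ω_4^(3k) · X[k]
Shifted x = [0, -3, 3, 1]

DFT(x[n-3]) = [1, -3+4i, 5, -3-4i]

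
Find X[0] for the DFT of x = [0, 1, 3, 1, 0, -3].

X[0] = Σ(n=0 to 5) x[n] · ω_6^0 = Σ x[n]
= (0) + (1) + (3) + (1) + (0) + (-3)

X[0] = 2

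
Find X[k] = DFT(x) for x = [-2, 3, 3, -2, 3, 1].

X[k] = Σ(n=0 to 5) x[n] · ω_6^(nk)
where ω_6 = e^(-2πi/6)

Computing each X[k]:
X[0] = 6
X[1] = -1.0000-1.7321i
X[2] = -9.0000-1.7321i
X[3] = 2
X[4] = -9.0000+1.7321i
X[5] = -1.0000+1.7321i

X = [6, -1.0000-1.7321i, -9.0000-1.7321i, 2, -9.0000+1.7321i, -1.0000+1.7321i]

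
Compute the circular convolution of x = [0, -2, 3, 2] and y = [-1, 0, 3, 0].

(x ⊛ y)[n] = Σ(m=0 to 3) x[m] · y[(n-m) mod 4]

Computing each output sample:
(x ⊛ y)[0] = 9
(x ⊛ y)[1] = 8
(x ⊛ y)[2] = -3
(x ⊛ y)[3] = -8

x ⊛ y = [9, 8, -3, -8]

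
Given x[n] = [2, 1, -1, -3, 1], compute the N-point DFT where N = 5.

X[k] = Σ(n=0 to 4) x[n] · ω_5^(nk)
where ω_5 = e^(-2πi/5)

Computing each X[k]:
X[0] = 0
X[1] = 5.8541-1.1756i
X[2] = -0.8541+1.9021i
X[3] = -0.8541-1.9021i
X[4] = 5.8541+1.1756i

X = [0, 5.8541-1.1756i, -0.8541+1.9021i, -0.8541-1.9021i, 5.8541+1.1756i]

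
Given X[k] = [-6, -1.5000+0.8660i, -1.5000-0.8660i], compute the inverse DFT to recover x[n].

x[n] = (1/3) Σ(k=0 to 2) X[k] · e^(2πikn/3)

Computing each x[n]:
x[0] = -3
x[1] = -2
x[2] = -1

x = [-3, -2, -1]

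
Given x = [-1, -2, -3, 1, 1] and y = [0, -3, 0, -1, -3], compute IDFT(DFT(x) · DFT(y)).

(x ⊛ y)[n] = Σ(m=0 to 4) x[m] · y[(n-m) mod 5]

Computing each output sample:
(x ⊛ y)[0] = 6
(x ⊛ y)[1] = 11
(x ⊛ y)[2] = 2
(x ⊛ y)[3] = 7
(x ⊛ y)[4] = 2

x ⊛ y = [6, 11, 2, 7, 2]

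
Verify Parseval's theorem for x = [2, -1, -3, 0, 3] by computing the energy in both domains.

Time domain:
Σ|x[n]|² = |2|² + |-1|² + |-3|² + |0|² + |3|² = 23.0000

Frequency domain:
(1/5)Σ|X[k]|² = (1/5)(|1|² + |5.0451+5.5676i|² + |-0.5451-0.5020i|² + |-0.5451+0.5020i|² + |5.0451-5.5676i|²) = (1/5)·115.0000 = 23.0000

Both sides agree, confirming Parseval's theorem.

Σ|x[n]|² = (1/N)Σ|X[k]|² = 23.0000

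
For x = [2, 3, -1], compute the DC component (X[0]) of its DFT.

X[0] = Σ(n=0 to 2) x[n] · ω_3^0 = Σ x[n]
= (2) + (3) + (-1)

X[0] = 4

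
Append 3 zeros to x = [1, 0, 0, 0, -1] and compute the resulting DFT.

Original 5-point DFT: [0, 0.6910-0.9511i, 1.8090-0.5878i, 1.8090+0.5878i, 0.6910+0.9511i]
Zero-padded 8-point DFT provides frequency interpolation.

DFT_8([x, 0, ...]) = [0, 2, 0, 2, 0, 2, 0, 2]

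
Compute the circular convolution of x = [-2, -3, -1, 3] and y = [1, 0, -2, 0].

(x ⊛ y)[n] = Σ(m=0 to 3) x[m] · y[(n-m) mod 4]

Computing each output sample:
(x ⊛ y)[0] = 0
(x ⊛ y)[1] = -9
(x ⊛ y)[2] = 3
(x ⊛ y)[3] = 9

x ⊛ y = [0, -9, 3, 9]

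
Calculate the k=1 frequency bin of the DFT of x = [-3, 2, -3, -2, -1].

X[1] = Σ(n=0 to 4) x[n] · ω_5^(1n) where ω_5 = e^(-2πi/5)
= (-3)·ω_5^0 + (2)·ω_5^1 + (-3)·ω_5^2 + (-2)·ω_5^3 + (-1)·ω_5^4

X[1] = 1.3541-2.2654i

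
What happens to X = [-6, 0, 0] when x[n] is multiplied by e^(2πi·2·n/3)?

Modulation property: DFT(ω_3^(-2n)·x[n]) = X[(k-2) mod 3], so circularly shift X by 2 positions.

X[k-2] = [0, 0, -6]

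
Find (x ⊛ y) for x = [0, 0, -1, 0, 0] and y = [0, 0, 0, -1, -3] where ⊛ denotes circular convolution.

(x ⊛ y)[n] = Σ(m=0 to 4) x[m] · y[(n-m) mod 5]

Computing each output sample:
(x ⊛ y)[0] = 1
(x ⊛ y)[1] = 3
(x ⊛ y)[2] = 0
(x ⊛ y)[3] = 0
(x ⊛ y)[4] = 0

x ⊛ y = [1, 3, 0, 0, 0]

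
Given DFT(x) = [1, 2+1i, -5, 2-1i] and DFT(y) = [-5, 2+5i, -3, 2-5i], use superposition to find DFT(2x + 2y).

By linearity: DFT(2x + 2y) = 2·DFT(x) + 2·DFT(y)
= 2·[1, 2+1i, -5, 2-1i] + 2·[-5, 2+5i, -3, 2-5i]

Computing element-wise:
Z[0] = 2·(1) + 2·(-5) = -8
Z[1] = 2·(2+1i) + 2·(2+5i) = 8+12i
Z[2] = 2·(-5) + 2·(-3) = -16
Z[3] = 2·(2-1i) + 2·(2-5i) = 8-12i

DFT(2x + 2y) = 2·X + 2·Y = [-8, 8+12i, -16, 8-12i]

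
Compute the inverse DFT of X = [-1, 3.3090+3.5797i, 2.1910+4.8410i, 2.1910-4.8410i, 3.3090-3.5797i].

x[n] = (1/5) Σ(k=0 to 4) X[k] · e^(2πikn/5)

Computing each x[n]:
x[0] = 2
x[1] = -3
x[2] = 0
x[3] = -2
x[4] = 2

x = [2, -3, 0, -2, 2]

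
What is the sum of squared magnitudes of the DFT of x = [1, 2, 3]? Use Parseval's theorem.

Parseval: Σ|x[n]|² = (1/N)Σ|X[k]|², so Σ|X[k]|² = N·Σ|x[n]|² = 3·14.0000

Σ|X[k]|² = N·Σ|x[n]|² = 3·14.0000 = 42.0000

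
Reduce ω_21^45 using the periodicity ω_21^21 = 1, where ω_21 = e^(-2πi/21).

Since ω_21^21 = 1, powers reduce modulo 21.
45 mod 21 = 3
So ω_21^45 = ω_21^3 = e^(-2πi·3/21)

ω_21^45 = ω_21^3 = 0.6235-0.7818i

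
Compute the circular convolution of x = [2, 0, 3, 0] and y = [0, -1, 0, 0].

(x ⊛ y)[n] = Σ(m=0 to 3) x[m] · y[(n-m) mod 4]

Computing each output sample:
(x ⊛ y)[0] = 0
(x ⊛ y)[1] = -2
(x ⊛ y)[2] = 0
(x ⊛ y)[3] = -3

x ⊛ y = [0, -2, 0, -3]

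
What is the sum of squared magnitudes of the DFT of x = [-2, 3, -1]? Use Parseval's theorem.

Parseval: Σ|x[n]|² = (1/N)Σ|X[k]|², so Σ|X[k]|² = N·Σ|x[n]|² = 3·14.0000

Σ|X[k]|² = N·Σ|x[n]|² = 3·14.0000 = 42.0000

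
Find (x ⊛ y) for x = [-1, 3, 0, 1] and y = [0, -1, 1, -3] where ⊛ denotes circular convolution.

(x ⊛ y)[n] = Σ(m=0 to 3) x[m] · y[(n-m) mod 4]

Computing each output sample:
(x ⊛ y)[0] = -10
(x ⊛ y)[1] = 2
(x ⊛ y)[2] = -7
(x ⊛ y)[3] = 6

x ⊛ y = [-10, 2, -7, 6]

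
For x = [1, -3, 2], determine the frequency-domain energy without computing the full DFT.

Parseval: Σ|x[n]|² = (1/N)Σ|X[k]|², so Σ|X[k]|² = N·Σ|x[n]|² = 3·14.0000

Σ|X[k]|² = N·Σ|x[n]|² = 3·14.0000 = 42.0000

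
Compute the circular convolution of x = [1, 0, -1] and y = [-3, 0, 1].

(x ⊛ y)[n] = Σ(m=0 to 2) x[m] · y[(n-m) mod 3]

Computing each output sample:
(x ⊛ y)[0] = -3
(x ⊛ y)[1] = -1
(x ⊛ y)[2] = 4

x ⊛ y = [-3, -1, 4]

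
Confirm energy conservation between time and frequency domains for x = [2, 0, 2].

Time domain:
Σ|x[n]|² = |2|² + |0|² + |2|² = 8.0000

Frequency domain:
(1/3)Σ|X[k]|² = (1/3)(|4|² + |1.0000+1.7321i|² + |1.0000-1.7321i|²) = (1/3)·24.0000 = 8.0000

Both sides agree, confirming Parseval's theorem.

Σ|x[n]|² = (1/N)Σ|X[k]|² = 8.0000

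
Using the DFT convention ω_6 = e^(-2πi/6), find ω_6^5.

ω_6^5 = e^(-2πi·5/6)
= cos(-2π·5/6) + i·sin(-2π·5/6)
= cos(-10π/6) + i·sin(-10π/6)

ω_6^5 = cos(-10π/6) + i·sin(-10π/6) = 0.5000+0.8660i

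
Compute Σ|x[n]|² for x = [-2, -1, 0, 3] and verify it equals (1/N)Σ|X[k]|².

Time domain:
Σ|x[n]|² = |-2|² + |-1|² + |0|² + |3|² = 14.0000

Frequency domain:
(1/4)Σ|X[k]|² = (1/4)(|0|² + |-2+4i|² + |-4|² + |-2-4i|²) = (1/4)·56.0000 = 14.0000

Both sides agree, confirming Parseval's theorem.

Σ|x[n]|² = (1/N)Σ|X[k]|² = 14.0000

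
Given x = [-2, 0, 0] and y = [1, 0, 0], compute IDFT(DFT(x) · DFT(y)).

(x ⊛ y)[n] = Σ(m=0 to 2) x[m] · y[(n-m) mod 3]

Computing each output sample:
(x ⊛ y)[0] = -2
(x ⊛ y)[1] = 0
(x ⊛ y)[2] = 0

x ⊛ y = [-2, 0, 0]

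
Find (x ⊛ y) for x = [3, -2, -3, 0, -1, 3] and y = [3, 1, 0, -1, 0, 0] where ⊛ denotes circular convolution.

(x ⊛ y)[n] = Σ(m=0 to 5) x[m] · y[(n-m) mod 6]

Computing each output sample:
(x ⊛ y)[0] = 12
(x ⊛ y)[1] = -2
(x ⊛ y)[2] = -14
(x ⊛ y)[3] = -6
(x ⊛ y)[4] = -1
(x ⊛ y)[5] = 11

x ⊛ y = [12, -2, -14, -6, -1, 11]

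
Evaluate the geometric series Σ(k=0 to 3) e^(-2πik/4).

Sum of all nth roots of unity equals 0 for n > 1 (geometric series with r ≠ 1).

0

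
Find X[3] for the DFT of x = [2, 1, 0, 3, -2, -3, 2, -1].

X[3] = Σ(n=0 to 7) x[n] · ω_8^(3n) where ω_8 = e^(-2πi/8)
= (2)·ω_8^0 + (1)·ω_8^3 + (0)·ω_8^6 + (3)·ω_8^9 + (-2)·ω_8^12 + (-3)·ω_8^15 + (2)·ω_8^18 + (-1)·ω_8^21

X[3] = 4.0000-7.6569i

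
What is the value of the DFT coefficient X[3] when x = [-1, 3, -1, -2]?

X[3] = Σ(n=0 to 3) x[n] · ω_4^(3n) where ω_4 = e^(-2πi/4)
= (-1)·ω_4^0 + (3)·ω_4^3 + (-1)·ω_4^6 + (-2)·ω_4^9

X[3] = 5i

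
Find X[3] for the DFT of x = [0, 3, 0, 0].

X[3] = Σ(n=0 to 3) x[n] · ω_4^(3n) where ω_4 = e^(-2πi/4)
= (0)·ω_4^0 + (3)·ω_4^3 + (0)·ω_4^6 + (0)·ω_4^9

X[3] = 3i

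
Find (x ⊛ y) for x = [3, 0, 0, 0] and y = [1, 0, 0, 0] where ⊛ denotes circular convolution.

(x ⊛ y)[n] = Σ(m=0 to 3) x[m] · y[(n-m) mod 4]

Computing each output sample:
(x ⊛ y)[0] = 3
(x ⊛ y)[1] = 0
(x ⊛ y)[2] = 0
(x ⊛ y)[3] = 0

x ⊛ y = [3, 0, 0, 0]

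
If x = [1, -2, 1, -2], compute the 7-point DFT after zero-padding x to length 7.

Original 4-point DFT: [-2, 0, 6, 0]
Zero-padded 7-point DFT provides frequency interpolation.

DFT_7([x, 0, ...]) = [-2, 1.3324+1.4565i, -0.7029+0.8201i, 3.8705+3.5995i, 3.8705-3.5995i, -0.7029-0.8201i, 1.3324-1.4565i]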